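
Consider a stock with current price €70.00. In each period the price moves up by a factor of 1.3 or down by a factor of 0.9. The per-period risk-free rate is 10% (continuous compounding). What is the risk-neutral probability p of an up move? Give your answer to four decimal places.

p = 0.5129

Risk-neutral probability p = (e^0.1 − 0.9)/(1.3 − 0.9) = 0.2052/0.4000 = 0.5129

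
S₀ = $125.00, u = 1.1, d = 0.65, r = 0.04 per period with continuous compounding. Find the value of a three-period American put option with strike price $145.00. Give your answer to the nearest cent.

$20.00

Risk-neutral probability p = (e^0.04 − 0.65)/(1.1 − 0.65) = 0.3908/0.4500 = 0.8685
Terminal stock prices: S_uuu = 166.4, S_uud = 98.31, S_udd = 58.09, S_ddd = 34.33
Terminal payoffs (K − S): max(-21.38, 0) = 0, max(46.69, 0) = 46.69, max(86.91, 0) = 86.91, max(110.7, 0) = 110.7
Node uu (S = 151.3): continuation = e^(−0.04)·[0.8685·0.0000 + 0.1315·46.6875] = 5.9001; exercise value = 0.0000 ≤ continuation, so V_uu = 5.9001
Node ud (S = 89.38): continuation = e^(−0.04)·[0.8685·46.6875 + 0.1315·86.9062] = 49.9395; exercise value = 55.6250 > continuation, so V_ud = 55.6250 (exercise)
Node dd (S = 52.81): continuation = e^(−0.04)·[0.8685·86.9062 + 0.1315·110.6719] = 86.5020; exercise value = 92.1875 > continuation, so V_dd = 92.1875 (exercise)
Node u (S = 137.5): continuation = e^(−0.04)·[0.8685·5.9001 + 0.1315·55.6250] = 11.9527; exercise value = 7.5000 ≤ continuation, so V_u = 11.9527
Node d (S = 81.25): continuation = e^(−0.04)·[0.8685·55.6250 + 0.1315·92.1875] = 58.0645; exercise value = 63.7500 > continuation, so V_d = 63.7500 (exercise)
Node 0 (S = 125): continuation = e^(−0.04)·[0.8685·11.9527 + 0.1315·63.7500] = 18.0299; exercise value = 20.0000 > continuation, so V_0 = 20.0000 (exercise)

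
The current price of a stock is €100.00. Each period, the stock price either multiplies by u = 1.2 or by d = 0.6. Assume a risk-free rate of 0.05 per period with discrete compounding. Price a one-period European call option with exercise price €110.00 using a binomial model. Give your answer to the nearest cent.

Risk-neutral probability p = (1 + 0.05 − 0.6)/(1.2 − 0.6) = 0.4500/0.6000 = 0.7500
Terminal stock prices: S_u = 120, S_d = 60
Terminal payoffs (S − K): max(10, 0) = 10, max(-50, 0) = 0
Node 0 (S = 100): V_0 = 1/1.05·[0.7500·10.0000 + 0.2500·0.0000] = 7.1429

€7.14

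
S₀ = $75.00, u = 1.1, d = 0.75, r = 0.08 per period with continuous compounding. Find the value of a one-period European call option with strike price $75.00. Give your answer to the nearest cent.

$6.59

Risk-neutral probability p = (e^0.08 − 0.75)/(1.1 − 0.75) = 0.3333/0.3500 = 0.9522
Terminal stock prices: S_u = 82.5, S_d = 56.25
Terminal payoffs (S − K): max(7.5, 0) = 7.5, max(-18.75, 0) = 0
Node 0 (S = 75): V_0 = e^(−0.08)·[0.9522·7.5000 + 0.0478·0.0000] = 6.5928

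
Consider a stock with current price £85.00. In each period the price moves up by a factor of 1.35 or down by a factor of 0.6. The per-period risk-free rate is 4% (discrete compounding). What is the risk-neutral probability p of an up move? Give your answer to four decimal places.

p = 0.5867

Risk-neutral probability p = (1 + 0.04 − 0.6)/(1.35 − 0.6) = 0.4400/0.7500 = 0.5867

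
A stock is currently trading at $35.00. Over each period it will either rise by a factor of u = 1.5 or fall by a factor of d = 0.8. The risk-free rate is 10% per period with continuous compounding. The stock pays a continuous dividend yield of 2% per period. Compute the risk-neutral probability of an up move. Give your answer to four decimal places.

Per-period risk-free factor R = e^0.1 = 1.1052; dividend-adjusted growth = e^(0.1−0.02) = 1.0833.
Risk-neutral probability p = (1.0833 − 0.8)/(1.5 − 0.8) = 0.2833/0.7000 = 0.4047

p = 0.4047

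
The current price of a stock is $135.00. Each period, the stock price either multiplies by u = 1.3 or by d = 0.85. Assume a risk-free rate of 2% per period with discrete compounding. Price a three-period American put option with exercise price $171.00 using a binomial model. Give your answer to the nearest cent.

Risk-neutral probability p = (1 + 0.02 − 0.85)/(1.3 − 0.85) = 0.1700/0.4500 = 0.3778
Terminal stock prices: S_uuu = 296.6, S_uud = 193.9, S_udd = 126.8, S_ddd = 82.91
Terminal payoffs (K − S): max(-125.6, 0) = 0, max(-22.93, 0) = 0, max(44.2, 0) = 44.2, max(88.09, 0) = 88.09
Node uu (S = 228.2): continuation = 1/1.02·[0.3778·0.0000 + 0.6222·0.0000] = 0.0000; exercise value = 0.0000 ≤ continuation, so V_uu = 0.0000
Node ud (S = 149.2): continuation = 1/1.02·[0.3778·0.0000 + 0.6222·44.2013] = 26.9637; exercise value = 21.8250 ≤ continuation, so V_ud = 26.9637
Node dd (S = 97.54): continuation = 1/1.02·[0.3778·44.2013 + 0.6222·88.0931] = 70.1096; exercise value = 73.4625 > continuation, so V_dd = 73.4625 (exercise)
Node u (S = 175.5): continuation = 1/1.02·[0.3778·0.0000 + 0.6222·26.9637] = 16.4485; exercise value = 0.0000 ≤ continuation, so V_u = 16.4485
Node d (S = 114.8): continuation = 1/1.02·[0.3778·26.9637 + 0.6222·73.4625] = 54.8003; exercise value = 56.2500 > continuation, so V_d = 56.2500 (exercise)
Node 0 (S = 135): continuation = 1/1.02·[0.3778·16.4485 + 0.6222·56.2500] = 40.4057; exercise value = 36.0000 ≤ continuation, so V_0 = 40.4057

$40.41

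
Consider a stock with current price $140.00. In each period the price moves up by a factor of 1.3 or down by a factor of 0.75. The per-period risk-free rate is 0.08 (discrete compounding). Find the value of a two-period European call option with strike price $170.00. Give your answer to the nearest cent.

Risk-neutral probability p = (1 + 0.08 − 0.75)/(1.3 − 0.75) = 0.3300/0.5500 = 0.6000
Terminal stock prices: S_uu = 236.6, S_ud = 136.5, S_dd = 78.75
Terminal payoffs (S − K): max(66.6, 0) = 66.6, max(-33.5, 0) = 0, max(-91.25, 0) = 0
Node u (S = 182): V_u = 1/1.08·[0.6000·66.6000 + 0.4000·0.0000] = 37.0000
Node d (S = 105): V_d = 1/1.08·[0.6000·0.0000 + 0.4000·0.0000] = 0.0000
Node 0 (S = 140): V_0 = 1/1.08·[0.6000·37.0000 + 0.4000·0.0000] = 20.5556

$20.56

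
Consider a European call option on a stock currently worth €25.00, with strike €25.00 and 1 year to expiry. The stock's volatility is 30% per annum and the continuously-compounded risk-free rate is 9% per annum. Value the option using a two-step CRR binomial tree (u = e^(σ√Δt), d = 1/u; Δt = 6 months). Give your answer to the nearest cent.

€3.72

CRR parameters: u = e^(σ√Δt) = e^(0.3·√0.5) = 1.2363, d = 1/u = 0.8089
Per-period rate: rΔt = 0.09·0.5 = 0.045, so R = e^0.045 = 1.0460
Risk-neutral probability p = (e^0.045 − 0.8089)/(1.2363 − 0.8089) = 0.2372/0.4275 = 0.5548
Terminal stock prices: S_uu = 38.21, S_ud = 25, S_dd = 16.36
Terminal payoffs (S − K): max(13.21, 0) = 13.21, max(0, 0) = 0, max(-8.644, 0) = 0
Node u (S = 30.91): V_u = e^(−0.045)·[0.5548·13.2116 + 0.4452·0.0000] = 7.0078
Node d (S = 20.22): V_d = e^(−0.045)·[0.5548·0.0000 + 0.4452·0.0000] = 0.0000
Node 0 (S = 25): V_0 = e^(−0.045)·[0.5548·7.0078 + 0.4452·0.0000] = 3.7172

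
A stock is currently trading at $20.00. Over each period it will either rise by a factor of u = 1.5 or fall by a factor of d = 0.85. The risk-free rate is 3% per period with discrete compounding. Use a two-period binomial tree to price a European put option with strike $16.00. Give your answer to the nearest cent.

$0.76

Risk-neutral probability p = (1 + 0.03 − 0.85)/(1.5 − 0.85) = 0.1800/0.6500 = 0.2769
Terminal stock prices: S_uu = 45, S_ud = 25.5, S_dd = 14.45
Terminal payoffs (K − S): max(-29, 0) = 0, max(-9.5, 0) = 0, max(1.55, 0) = 1.55
Node u (S = 30): V_u = 1/1.03·[0.2769·0.0000 + 0.7231·0.0000] = 0.0000
Node d (S = 17): V_d = 1/1.03·[0.2769·0.0000 + 0.7231·1.5500] = 1.0881
Node 0 (S = 20): V_0 = 1/1.03·[0.2769·0.0000 + 0.7231·1.0881] = 0.7639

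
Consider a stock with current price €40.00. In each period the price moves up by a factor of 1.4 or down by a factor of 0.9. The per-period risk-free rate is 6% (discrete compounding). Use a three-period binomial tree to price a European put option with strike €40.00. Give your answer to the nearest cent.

Risk-neutral probability p = (1 + 0.06 − 0.9)/(1.4 − 0.9) = 0.1600/0.5000 = 0.3200
Terminal stock prices: S_uuu = 109.8, S_uud = 70.56, S_udd = 45.36, S_ddd = 29.16
Terminal payoffs (K − S): max(-69.76, 0) = 0, max(-30.56, 0) = 0, max(-5.36, 0) = 0, max(10.84, 0) = 10.84
Node uu (S = 78.4): V_uu = 1/1.06·[0.3200·0.0000 + 0.6800·0.0000] = 0.0000
Node ud (S = 50.4): V_ud = 1/1.06·[0.3200·0.0000 + 0.6800·0.0000] = 0.0000
Node dd (S = 32.4): V_dd = 1/1.06·[0.3200·0.0000 + 0.6800·10.8400] = 6.9540
Node u (S = 56): V_u = 1/1.06·[0.3200·0.0000 + 0.6800·0.0000] = 0.0000
Node d (S = 36): V_d = 1/1.06·[0.3200·0.0000 + 0.6800·6.9540] = 4.4610
Node 0 (S = 40): V_0 = 1/1.06·[0.3200·0.0000 + 0.6800·4.4610] = 2.8618

€2.86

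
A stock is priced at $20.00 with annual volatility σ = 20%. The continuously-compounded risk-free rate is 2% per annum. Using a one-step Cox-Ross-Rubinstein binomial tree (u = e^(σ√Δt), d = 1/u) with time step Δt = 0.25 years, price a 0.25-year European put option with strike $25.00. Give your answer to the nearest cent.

CRR parameters: u = e^(σ√Δt) = e^(0.2·√0.25) = 1.1052, d = 1/u = 0.9048
Per-period rate: rΔt = 0.02·0.25 = 0.005, so R = e^0.005 = 1.0050
Risk-neutral probability p = (e^0.005 − 0.9048)/(1.1052 − 0.9048) = 0.1002/0.2003 = 0.5000
Terminal stock prices: S_u = 22.1, S_d = 18.1
Terminal payoffs (K − S): max(2.897, 0) = 2.897, max(6.903, 0) = 6.903
Node 0 (S = 20): V_0 = e^(−0.005)·[0.5000·2.8966 + 0.5000·6.9033] = 4.8753

$4.88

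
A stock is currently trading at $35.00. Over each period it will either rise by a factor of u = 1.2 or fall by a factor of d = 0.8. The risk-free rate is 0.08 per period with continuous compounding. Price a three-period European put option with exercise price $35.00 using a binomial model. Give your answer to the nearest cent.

$1.49

Risk-neutral probability p = (e^0.08 − 0.8)/(1.2 − 0.8) = 0.2833/0.4000 = 0.7082
Terminal stock prices: S_uuu = 60.48, S_uud = 40.32, S_udd = 26.88, S_ddd = 17.92
Terminal payoffs (K − S): max(-25.48, 0) = 0, max(-5.32, 0) = 0, max(8.12, 0) = 8.12, max(17.08, 0) = 17.08
Node uu (S = 50.4): V_uu = e^(−0.08)·[0.7082·0.0000 + 0.2918·0.0000] = 0.0000
Node ud (S = 33.6): V_ud = e^(−0.08)·[0.7082·0.0000 + 0.2918·8.1200] = 2.1871
Node dd (S = 22.4): V_dd = e^(−0.08)·[0.7082·8.1200 + 0.2918·17.0800] = 9.9091
Node u (S = 42): V_u = e^(−0.08)·[0.7082·0.0000 + 0.2918·2.1871] = 0.5891
Node d (S = 28): V_d = e^(−0.08)·[0.7082·2.1871 + 0.2918·9.9091] = 4.0989
Node 0 (S = 35): V_0 = e^(−0.08)·[0.7082·0.5891 + 0.2918·4.0989] = 1.4892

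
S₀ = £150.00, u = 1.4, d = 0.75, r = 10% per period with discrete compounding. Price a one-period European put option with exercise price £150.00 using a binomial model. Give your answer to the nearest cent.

£15.73

Risk-neutral probability p = (1 + 0.1 − 0.75)/(1.4 − 0.75) = 0.3500/0.6500 = 0.5385
Terminal stock prices: S_u = 210, S_d = 112.5
Terminal payoffs (K − S): max(-60, 0) = 0, max(37.5, 0) = 37.5
Node 0 (S = 150): V_0 = 1/1.1·[0.5385·0.0000 + 0.4615·37.5000] = 15.7343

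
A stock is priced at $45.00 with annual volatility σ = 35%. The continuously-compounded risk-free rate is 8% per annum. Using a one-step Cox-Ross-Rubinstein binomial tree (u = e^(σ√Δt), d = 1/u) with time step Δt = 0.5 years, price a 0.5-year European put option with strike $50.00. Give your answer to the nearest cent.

$6.85

CRR parameters: u = e^(σ√Δt) = e^(0.35·√0.5) = 1.2808, d = 1/u = 0.7808
Per-period rate: rΔt = 0.08·0.5 = 0.04, so R = e^0.04 = 1.0408
Risk-neutral probability p = (e^0.04 − 0.7808)/(1.2808 − 0.7808) = 0.2601/0.5000 = 0.5201
Terminal stock prices: S_u = 57.64, S_d = 35.13
Terminal payoffs (K − S): max(-7.636, 0) = 0, max(14.87, 0) = 14.87
Node 0 (S = 45): V_0 = e^(−0.04)·[0.5201·0.0000 + 0.4799·14.8658] = 6.8550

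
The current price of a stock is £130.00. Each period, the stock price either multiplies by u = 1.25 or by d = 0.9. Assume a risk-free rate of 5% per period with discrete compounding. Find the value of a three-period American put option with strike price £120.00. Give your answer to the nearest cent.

Risk-neutral probability p = (1 + 0.05 − 0.9)/(1.25 − 0.9) = 0.1500/0.3500 = 0.4286
Terminal stock prices: S_uuu = 253.9, S_uud = 182.8, S_udd = 131.6, S_ddd = 94.77
Terminal payoffs (K − S): max(-133.9, 0) = 0, max(-62.81, 0) = 0, max(-11.62, 0) = 0, max(25.23, 0) = 25.23
Node uu (S = 203.1): continuation = 1/1.05·[0.4286·0.0000 + 0.5714·0.0000] = 0.0000; exercise value = 0.0000 ≤ continuation, so V_uu = 0.0000
Node ud (S = 146.2): continuation = 1/1.05·[0.4286·0.0000 + 0.5714·0.0000] = 0.0000; exercise value = 0.0000 ≤ continuation, so V_ud = 0.0000
Node dd (S = 105.3): continuation = 1/1.05·[0.4286·0.0000 + 0.5714·25.2300] = 13.7306; exercise value = 14.7000 > continuation, so V_dd = 14.7000 (exercise)
Node u (S = 162.5): continuation = 1/1.05·[0.4286·0.0000 + 0.5714·0.0000] = 0.0000; exercise value = 0.0000 ≤ continuation, so V_u = 0.0000
Node d (S = 117): continuation = 1/1.05·[0.4286·0.0000 + 0.5714·14.7000] = 8.0000; exercise value = 3.0000 ≤ continuation, so V_d = 8.0000
Node 0 (S = 130): continuation = 1/1.05·[0.4286·0.0000 + 0.5714·8.0000] = 4.3537; exercise value = 0.0000 ≤ continuation, so V_0 = 4.3537

£4.35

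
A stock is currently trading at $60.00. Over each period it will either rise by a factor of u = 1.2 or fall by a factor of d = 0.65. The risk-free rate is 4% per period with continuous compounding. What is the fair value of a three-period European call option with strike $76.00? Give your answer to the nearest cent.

$8.81

Risk-neutral probability p = (e^0.04 − 0.65)/(1.2 − 0.65) = 0.3908/0.5500 = 0.7106
Terminal stock prices: S_uuu = 103.7, S_uud = 56.16, S_udd = 30.42, S_ddd = 16.48
Terminal payoffs (S − K): max(27.68, 0) = 27.68, max(-19.84, 0) = 0, max(-45.58, 0) = 0, max(-59.52, 0) = 0
Node uu (S = 86.4): V_uu = e^(−0.04)·[0.7106·27.6800 + 0.2894·0.0000] = 18.8972
Node ud (S = 46.8): V_ud = e^(−0.04)·[0.7106·0.0000 + 0.2894·0.0000] = 0.0000
Node dd (S = 25.35): V_dd = e^(−0.04)·[0.7106·0.0000 + 0.2894·0.0000] = 0.0000
Node u (S = 72): V_u = e^(−0.04)·[0.7106·18.8972 + 0.2894·0.0000] = 12.9012
Node d (S = 39): V_d = e^(−0.04)·[0.7106·0.0000 + 0.2894·0.0000] = 0.0000
Node 0 (S = 60): V_0 = e^(−0.04)·[0.7106·12.9012 + 0.2894·0.0000] = 8.8077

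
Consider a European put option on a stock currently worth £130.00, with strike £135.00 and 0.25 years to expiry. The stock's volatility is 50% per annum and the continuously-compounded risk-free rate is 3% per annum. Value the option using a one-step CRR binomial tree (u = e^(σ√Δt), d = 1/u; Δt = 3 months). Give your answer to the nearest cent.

CRR parameters: u = e^(σ√Δt) = e^(0.5·√0.25) = 1.2840, d = 1/u = 0.7788
Per-period rate: rΔt = 0.03·0.25 = 0.0075, so R = e^0.0075 = 1.0075
Risk-neutral probability p = (e^0.0075 − 0.7788)/(1.2840 − 0.7788) = 0.2287/0.5052 = 0.4527
Terminal stock prices: S_u = 166.9, S_d = 101.2
Terminal payoffs (K − S): max(-31.92, 0) = 0, max(33.76, 0) = 33.76
Node 0 (S = 130): V_0 = e^(−0.0075)·[0.4527·0.0000 + 0.5473·33.7559] = 18.3358

£18.34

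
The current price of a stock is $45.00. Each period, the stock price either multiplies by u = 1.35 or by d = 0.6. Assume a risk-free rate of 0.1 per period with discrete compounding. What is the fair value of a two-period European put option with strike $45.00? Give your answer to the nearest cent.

Risk-neutral probability p = (1 + 0.1 − 0.6)/(1.35 − 0.6) = 0.5000/0.7500 = 0.6667
Terminal stock prices: S_uu = 82.01, S_ud = 36.45, S_dd = 16.2
Terminal payoffs (K − S): max(-37.01, 0) = 0, max(8.55, 0) = 8.55, max(28.8, 0) = 28.8
Node u (S = 60.75): V_u = 1/1.1·[0.6667·0.0000 + 0.3333·8.5500] = 2.5909
Node d (S = 27): V_d = 1/1.1·[0.6667·8.5500 + 0.3333·28.8000] = 13.9091
Node 0 (S = 45): V_0 = 1/1.1·[0.6667·2.5909 + 0.3333·13.9091] = 5.7851

$5.79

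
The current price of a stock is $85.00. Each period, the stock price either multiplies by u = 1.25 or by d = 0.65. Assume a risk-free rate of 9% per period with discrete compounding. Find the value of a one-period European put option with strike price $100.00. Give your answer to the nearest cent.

Risk-neutral probability p = (1 + 0.09 − 0.65)/(1.25 − 0.65) = 0.4400/0.6000 = 0.7333
Terminal stock prices: S_u = 106.2, S_d = 55.25
Terminal payoffs (K − S): max(-6.25, 0) = 0, max(44.75, 0) = 44.75
Node 0 (S = 85): V_0 = 1/1.09·[0.7333·0.0000 + 0.2667·44.7500] = 10.9480

$10.95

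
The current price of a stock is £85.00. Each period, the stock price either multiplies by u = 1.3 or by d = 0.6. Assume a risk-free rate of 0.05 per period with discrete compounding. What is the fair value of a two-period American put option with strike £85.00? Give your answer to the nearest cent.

Risk-neutral probability p = (1 + 0.05 − 0.6)/(1.3 − 0.6) = 0.4500/0.7000 = 0.6429
Terminal stock prices: S_uu = 143.7, S_ud = 66.3, S_dd = 30.6
Terminal payoffs (K − S): max(-58.65, 0) = 0, max(18.7, 0) = 18.7, max(54.4, 0) = 54.4
Node u (S = 110.5): continuation = 1/1.05·[0.6429·0.0000 + 0.3571·18.7000] = 6.3605; exercise value = 0.0000 ≤ continuation, so V_u = 6.3605
Node d (S = 51): continuation = 1/1.05·[0.6429·18.7000 + 0.3571·54.4000] = 29.9524; exercise value = 34.0000 > continuation, so V_d = 34.0000 (exercise)
Node 0 (S = 85): continuation = 1/1.05·[0.6429·6.3605 + 0.3571·34.0000] = 15.4588; exercise value = 0.0000 ≤ continuation, so V_0 = 15.4588

£15.46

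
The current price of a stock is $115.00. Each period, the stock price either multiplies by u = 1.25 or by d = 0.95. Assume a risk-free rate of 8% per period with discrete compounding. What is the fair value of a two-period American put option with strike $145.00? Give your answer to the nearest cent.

$30.00

Risk-neutral probability p = (1 + 0.08 − 0.95)/(1.25 − 0.95) = 0.1300/0.3000 = 0.4333
Terminal stock prices: S_uu = 179.7, S_ud = 136.6, S_dd = 103.8
Terminal payoffs (K − S): max(-34.69, 0) = 0, max(8.438, 0) = 8.438, max(41.21, 0) = 41.21
Node u (S = 143.8): continuation = 1/1.08·[0.4333·0.0000 + 0.5667·8.4375] = 4.4271; exercise value = 1.2500 ≤ continuation, so V_u = 4.4271
Node d (S = 109.2): continuation = 1/1.08·[0.4333·8.4375 + 0.5667·41.2125] = 25.0093; exercise value = 35.7500 > continuation, so V_d = 35.7500 (exercise)
Node 0 (S = 115): continuation = 1/1.08·[0.4333·4.4271 + 0.5667·35.7500] = 20.5340; exercise value = 30.0000 > continuation, so V_0 = 30.0000 (exercise)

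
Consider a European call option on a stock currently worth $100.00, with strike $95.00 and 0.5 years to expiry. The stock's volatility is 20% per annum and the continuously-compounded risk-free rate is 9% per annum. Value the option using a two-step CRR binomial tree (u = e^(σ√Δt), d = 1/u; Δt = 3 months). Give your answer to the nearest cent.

$11.30

CRR parameters: u = e^(σ√Δt) = e^(0.2·√0.25) = 1.1052, d = 1/u = 0.9048
Per-period rate: rΔt = 0.09·0.25 = 0.0225, so R = e^0.0225 = 1.0228
Risk-neutral probability p = (e^0.0225 − 0.9048)/(1.1052 − 0.9048) = 0.1179/0.2003 = 0.5886
Terminal stock prices: S_uu = 122.1, S_ud = 100, S_dd = 81.87
Terminal payoffs (S − K): max(27.14, 0) = 27.14, max(5, 0) = 5, max(-13.13, 0) = 0
Node u (S = 110.5): V_u = e^(−0.0225)·[0.5886·27.1403 + 0.4114·5.0000] = 17.6307
Node d (S = 90.48): V_d = e^(−0.0225)·[0.5886·5.0000 + 0.4114·0.0000] = 2.8776
Node 0 (S = 100): V_0 = e^(−0.0225)·[0.5886·17.6307 + 0.4114·2.8776] = 11.3041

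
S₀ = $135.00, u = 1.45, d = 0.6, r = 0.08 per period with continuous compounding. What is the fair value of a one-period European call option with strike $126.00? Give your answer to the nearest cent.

$36.61

Risk-neutral probability p = (e^0.08 − 0.6)/(1.45 − 0.6) = 0.4833/0.8500 = 0.5686
Terminal stock prices: S_u = 195.8, S_d = 81
Terminal payoffs (S − K): max(69.75, 0) = 69.75, max(-45, 0) = 0
Node 0 (S = 135): V_0 = e^(−0.08)·[0.5686·69.7500 + 0.4314·0.0000] = 36.6089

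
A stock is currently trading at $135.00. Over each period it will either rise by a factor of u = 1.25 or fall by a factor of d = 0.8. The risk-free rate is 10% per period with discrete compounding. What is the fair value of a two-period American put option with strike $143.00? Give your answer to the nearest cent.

$12.08

Risk-neutral probability p = (1 + 0.1 − 0.8)/(1.25 − 0.8) = 0.3000/0.4500 = 0.6667
Terminal stock prices: S_uu = 210.9, S_ud = 135, S_dd = 86.4
Terminal payoffs (K − S): max(-67.94, 0) = 0, max(8, 0) = 8, max(56.6, 0) = 56.6
Node u (S = 168.8): continuation = 1/1.1·[0.6667·0.0000 + 0.3333·8.0000] = 2.4242; exercise value = 0.0000 ≤ continuation, so V_u = 2.4242
Node d (S = 108): continuation = 1/1.1·[0.6667·8.0000 + 0.3333·56.6000] = 22.0000; exercise value = 35.0000 > continuation, so V_d = 35.0000 (exercise)
Node 0 (S = 135): continuation = 1/1.1·[0.6667·2.4242 + 0.3333·35.0000] = 12.0753; exercise value = 8.0000 ≤ continuation, so V_0 = 12.0753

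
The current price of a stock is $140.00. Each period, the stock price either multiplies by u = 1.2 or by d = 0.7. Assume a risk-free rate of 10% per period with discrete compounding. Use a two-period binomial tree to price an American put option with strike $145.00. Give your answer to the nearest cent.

Risk-neutral probability p = (1 + 0.1 − 0.7)/(1.2 − 0.7) = 0.4000/0.5000 = 0.8000
Terminal stock prices: S_uu = 201.6, S_ud = 117.6, S_dd = 68.6
Terminal payoffs (K − S): max(-56.6, 0) = 0, max(27.4, 0) = 27.4, max(76.4, 0) = 76.4
Node u (S = 168): continuation = 1/1.1·[0.8000·0.0000 + 0.2000·27.4000] = 4.9818; exercise value = 0.0000 ≤ continuation, so V_u = 4.9818
Node d (S = 98): continuation = 1/1.1·[0.8000·27.4000 + 0.2000·76.4000] = 33.8182; exercise value = 47.0000 > continuation, so V_d = 47.0000 (exercise)
Node 0 (S = 140): continuation = 1/1.1·[0.8000·4.9818 + 0.2000·47.0000] = 12.1686; exercise value = 5.0000 ≤ continuation, so V_0 = 12.1686

$12.17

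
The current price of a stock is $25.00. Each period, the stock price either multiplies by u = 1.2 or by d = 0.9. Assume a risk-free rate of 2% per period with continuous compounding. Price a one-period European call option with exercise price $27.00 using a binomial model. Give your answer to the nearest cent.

$1.18

Risk-neutral probability p = (e^0.02 − 0.9)/(1.2 − 0.9) = 0.1202/0.3000 = 0.4007
Terminal stock prices: S_u = 30, S_d = 22.5
Terminal payoffs (S − K): max(3, 0) = 3, max(-4.5, 0) = 0
Node 0 (S = 25): V_0 = e^(−0.02)·[0.4007·3.0000 + 0.5993·0.0000] = 1.1782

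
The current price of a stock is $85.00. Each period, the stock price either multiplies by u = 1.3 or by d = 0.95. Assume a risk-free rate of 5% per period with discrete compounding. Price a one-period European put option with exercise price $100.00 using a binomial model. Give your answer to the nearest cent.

$13.10

Risk-neutral probability p = (1 + 0.05 − 0.95)/(1.3 − 0.95) = 0.1000/0.3500 = 0.2857
Terminal stock prices: S_u = 110.5, S_d = 80.75
Terminal payoffs (K − S): max(-10.5, 0) = 0, max(19.25, 0) = 19.25
Node 0 (S = 85): V_0 = 1/1.05·[0.2857·0.0000 + 0.7143·19.2500] = 13.0952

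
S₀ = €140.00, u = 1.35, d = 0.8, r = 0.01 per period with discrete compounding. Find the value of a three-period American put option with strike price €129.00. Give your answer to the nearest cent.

€17.04

Risk-neutral probability p = (1 + 0.01 − 0.8)/(1.35 − 0.8) = 0.2100/0.5500 = 0.3818
Terminal stock prices: S_uuu = 344.5, S_uud = 204.1, S_udd = 121, S_ddd = 71.68
Terminal payoffs (K − S): max(-215.5, 0) = 0, max(-75.12, 0) = 0, max(8.04, 0) = 8.04, max(57.32, 0) = 57.32
Node uu (S = 255.2): continuation = 1/1.01·[0.3818·0.0000 + 0.6182·0.0000] = 0.0000; exercise value = 0.0000 ≤ continuation, so V_uu = 0.0000
Node ud (S = 151.2): continuation = 1/1.01·[0.3818·0.0000 + 0.6182·8.0400] = 4.9210; exercise value = 0.0000 ≤ continuation, so V_ud = 4.9210
Node dd (S = 89.6): continuation = 1/1.01·[0.3818·8.0400 + 0.6182·57.3200] = 38.1228; exercise value = 39.4000 > continuation, so V_dd = 39.4000 (exercise)
Node u (S = 189): continuation = 1/1.01·[0.3818·0.0000 + 0.6182·4.9210] = 3.0119; exercise value = 0.0000 ≤ continuation, so V_u = 3.0119
Node d (S = 112): continuation = 1/1.01·[0.3818·4.9210 + 0.6182·39.4000] = 25.9755; exercise value = 17.0000 ≤ continuation, so V_d = 25.9755
Node 0 (S = 140): continuation = 1/1.01·[0.3818·3.0119 + 0.6182·25.9755] = 17.0372; exercise value = 0.0000 ≤ continuation, so V_0 = 17.0372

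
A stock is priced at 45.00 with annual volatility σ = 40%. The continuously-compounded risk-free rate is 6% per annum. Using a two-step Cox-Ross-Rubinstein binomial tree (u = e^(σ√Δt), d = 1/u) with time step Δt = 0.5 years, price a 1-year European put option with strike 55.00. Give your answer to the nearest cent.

12.12

CRR parameters: u = e^(σ√Δt) = e^(0.4·√0.5) = 1.3269, d = 1/u = 0.7536
Per-period rate: rΔt = 0.06·0.5 = 0.03, so R = e^0.03 = 1.0305
Risk-neutral probability p = (e^0.03 − 0.7536)/(1.3269 − 0.7536) = 0.2768/0.5733 = 0.4829
Terminal stock prices: S_uu = 79.23, S_ud = 45, S_dd = 25.56
Terminal payoffs (K − S): max(-24.23, 0) = 0, max(10, 0) = 10, max(29.44, 0) = 29.44
Node u (S = 59.71): V_u = e^(−0.03)·[0.4829·0.0000 + 0.5171·10.0000] = 5.0183
Node d (S = 33.91): V_d = e^(−0.03)·[0.4829·10.0000 + 0.5171·29.4413] = 19.4608
Node 0 (S = 45): V_0 = e^(−0.03)·[0.4829·5.0183 + 0.5171·19.4608] = 12.1177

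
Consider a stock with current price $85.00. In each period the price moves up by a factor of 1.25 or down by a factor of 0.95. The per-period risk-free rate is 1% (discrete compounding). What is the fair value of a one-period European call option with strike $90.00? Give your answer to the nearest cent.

$3.22

Risk-neutral probability p = (1 + 0.01 − 0.95)/(1.25 − 0.95) = 0.0600/0.3000 = 0.2000
Terminal stock prices: S_u = 106.2, S_d = 80.75
Terminal payoffs (S − K): max(16.25, 0) = 16.25, max(-9.25, 0) = 0
Node 0 (S = 85): V_0 = 1/1.01·[0.2000·16.2500 + 0.8000·0.0000] = 3.2178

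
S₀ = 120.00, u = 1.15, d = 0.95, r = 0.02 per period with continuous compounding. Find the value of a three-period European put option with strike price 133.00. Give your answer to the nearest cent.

Risk-neutral probability p = (e^0.02 − 0.95)/(1.15 − 0.95) = 0.0702/0.2000 = 0.3510
Terminal stock prices: S_uuu = 182.5, S_uud = 150.8, S_udd = 124.5, S_ddd = 102.9
Terminal payoffs (K − S): max(-49.5, 0) = 0, max(-17.76, 0) = 0, max(8.455, 0) = 8.455, max(30.12, 0) = 30.12
Node uu (S = 158.7): V_uu = e^(−0.02)·[0.3510·0.0000 + 0.6490·0.0000] = 0.0000
Node ud (S = 131.1): V_ud = e^(−0.02)·[0.3510·0.0000 + 0.6490·8.4550] = 5.3786
Node dd (S = 108.3): V_dd = e^(−0.02)·[0.3510·8.4550 + 0.6490·30.1150] = 22.0664
Node u (S = 138): V_u = e^(−0.02)·[0.3510·0.0000 + 0.6490·5.3786] = 3.4215
Node d (S = 114): V_d = e^(−0.02)·[0.3510·5.3786 + 0.6490·22.0664] = 15.8879
Node 0 (S = 120): V_0 = e^(−0.02)·[0.3510·3.4215 + 0.6490·15.8879] = 11.2842

11.28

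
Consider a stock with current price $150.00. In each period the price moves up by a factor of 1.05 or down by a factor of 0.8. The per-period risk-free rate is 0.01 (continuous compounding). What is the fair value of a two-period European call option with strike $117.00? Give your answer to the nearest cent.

Risk-neutral probability p = (e^0.01 − 0.8)/(1.05 − 0.8) = 0.2101/0.2500 = 0.8402
Terminal stock prices: S_uu = 165.4, S_ud = 126, S_dd = 96
Terminal payoffs (S − K): max(48.38, 0) = 48.38, max(9, 0) = 9, max(-21, 0) = 0
Node u (S = 157.5): V_u = e^(−0.01)·[0.8402·48.3750 + 0.1598·9.0000] = 41.6642
Node d (S = 120): V_d = e^(−0.01)·[0.8402·9.0000 + 0.1598·0.0000] = 7.4866
Node 0 (S = 150): V_0 = e^(−0.01)·[0.8402·41.6642 + 0.1598·7.4866] = 35.8424

$35.84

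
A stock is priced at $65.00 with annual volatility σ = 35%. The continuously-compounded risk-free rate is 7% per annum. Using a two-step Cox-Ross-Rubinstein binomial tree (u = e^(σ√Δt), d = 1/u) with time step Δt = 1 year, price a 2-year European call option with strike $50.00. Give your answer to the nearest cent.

CRR parameters: u = e^(σ√Δt) = e^(0.35·√1) = 1.4191, d = 1/u = 0.7047
Per-period rate: rΔt = 0.07·1 = 0.07, so R = e^0.07 = 1.0725
Risk-neutral probability p = (e^0.07 − 0.7047)/(1.4191 − 0.7047) = 0.3678/0.7144 = 0.5149
Terminal stock prices: S_uu = 130.9, S_ud = 65, S_dd = 32.28
Terminal payoffs (S − K): max(80.89, 0) = 80.89, max(15, 0) = 15, max(-17.72, 0) = 0
Node u (S = 92.24): V_u = e^(−0.07)·[0.5149·80.8939 + 0.4851·15.0000] = 45.6197
Node d (S = 45.8): V_d = e^(−0.07)·[0.5149·15.0000 + 0.4851·0.0000] = 7.2011
Node 0 (S = 65): V_0 = e^(−0.07)·[0.5149·45.6197 + 0.4851·7.2011] = 25.1579

$25.16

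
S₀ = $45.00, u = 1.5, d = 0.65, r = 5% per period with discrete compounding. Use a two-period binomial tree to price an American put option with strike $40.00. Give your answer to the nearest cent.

$5.42

Risk-neutral probability p = (1 + 0.05 − 0.65)/(1.5 − 0.65) = 0.4000/0.8500 = 0.4706
Terminal stock prices: S_uu = 101.2, S_ud = 43.88, S_dd = 19.01
Terminal payoffs (K − S): max(-61.25, 0) = 0, max(-3.875, 0) = 0, max(20.99, 0) = 20.99
Node u (S = 67.5): continuation = 1/1.05·[0.4706·0.0000 + 0.5294·0.0000] = 0.0000; exercise value = 0.0000 ≤ continuation, so V_u = 0.0000
Node d (S = 29.25): continuation = 1/1.05·[0.4706·0.0000 + 0.5294·20.9875] = 10.5819; exercise value = 10.7500 > continuation, so V_d = 10.7500 (exercise)
Node 0 (S = 45): continuation = 1/1.05·[0.4706·0.0000 + 0.5294·10.7500] = 5.4202; exercise value = 0.0000 ≤ continuation, so V_0 = 5.4202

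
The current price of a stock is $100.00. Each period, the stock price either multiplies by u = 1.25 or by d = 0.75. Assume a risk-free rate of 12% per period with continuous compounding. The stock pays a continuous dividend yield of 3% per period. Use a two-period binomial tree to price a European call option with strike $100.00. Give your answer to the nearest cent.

Per-period risk-free factor R = e^0.12 = 1.1275; dividend-adjusted growth = e^(0.12−0.03) = 1.0942.
Risk-neutral probability p = (1.0942 − 0.75)/(1.25 − 0.75) = 0.3442/0.5000 = 0.6883
Terminal stock prices: S_uu = 156.2, S_ud = 93.75, S_dd = 56.25
Terminal payoffs (S − K): max(56.25, 0) = 56.25, max(-6.25, 0) = 0, max(-43.75, 0) = 0
Node u (S = 125): V_u = e^(−0.12)·[0.6883·56.2500 + 0.3117·0.0000] = 34.3412
Node d (S = 75): V_d = e^(−0.12)·[0.6883·0.0000 + 0.3117·0.0000] = 0.0000
Node 0 (S = 100): V_0 = e^(−0.12)·[0.6883·34.3412 + 0.3117·0.0000] = 20.9657

$20.97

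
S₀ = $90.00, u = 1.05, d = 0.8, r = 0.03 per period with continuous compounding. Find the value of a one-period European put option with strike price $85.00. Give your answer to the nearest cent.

$0.99

Risk-neutral probability p = (e^0.03 − 0.8)/(1.05 − 0.8) = 0.2305/0.2500 = 0.9218
Terminal stock prices: S_u = 94.5, S_d = 72
Terminal payoffs (K − S): max(-9.5, 0) = 0, max(13, 0) = 13
Node 0 (S = 90): V_0 = e^(−0.03)·[0.9218·0.0000 + 0.0782·13.0000] = 0.9863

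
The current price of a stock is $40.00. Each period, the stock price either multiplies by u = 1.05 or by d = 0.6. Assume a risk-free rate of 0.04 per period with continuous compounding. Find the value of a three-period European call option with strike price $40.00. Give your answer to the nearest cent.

$5.26

Risk-neutral probability p = (e^0.04 − 0.6)/(1.05 − 0.6) = 0.4408/0.4500 = 0.9796
Terminal stock prices: S_uuu = 46.31, S_uud = 26.46, S_udd = 15.12, S_ddd = 8.64
Terminal payoffs (S − K): max(6.305, 0) = 6.305, max(-13.54, 0) = 0, max(-24.88, 0) = 0, max(-31.36, 0) = 0
Node uu (S = 44.1): V_uu = e^(−0.04)·[0.9796·6.3050 + 0.0204·0.0000] = 5.9341
Node ud (S = 25.2): V_ud = e^(−0.04)·[0.9796·0.0000 + 0.0204·0.0000] = 0.0000
Node dd (S = 14.4): V_dd = e^(−0.04)·[0.9796·0.0000 + 0.0204·0.0000] = 0.0000
Node u (S = 42): V_u = e^(−0.04)·[0.9796·5.9341 + 0.0204·0.0000] = 5.5850
Node d (S = 24): V_d = e^(−0.04)·[0.9796·0.0000 + 0.0204·0.0000] = 0.0000
Node 0 (S = 40): V_0 = e^(−0.04)·[0.9796·5.5850 + 0.0204·0.0000] = 5.2564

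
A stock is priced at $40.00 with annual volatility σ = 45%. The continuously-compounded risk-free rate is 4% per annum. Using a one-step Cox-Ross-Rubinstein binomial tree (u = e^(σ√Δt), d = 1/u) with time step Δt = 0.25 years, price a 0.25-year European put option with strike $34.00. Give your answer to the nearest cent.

$1.09

CRR parameters: u = e^(σ√Δt) = e^(0.45·√0.25) = 1.2523, d = 1/u = 0.7985
Per-period rate: rΔt = 0.04·0.25 = 0.01, so R = e^0.01 = 1.0101
Risk-neutral probability p = (e^0.01 − 0.7985)/(1.2523 − 0.7985) = 0.2115/0.4538 = 0.4661
Terminal stock prices: S_u = 50.09, S_d = 31.94
Terminal payoffs (K − S): max(-16.09, 0) = 0, max(2.059, 0) = 2.059
Node 0 (S = 40): V_0 = e^(−0.01)·[0.4661·0.0000 + 0.5339·2.0594] = 1.0885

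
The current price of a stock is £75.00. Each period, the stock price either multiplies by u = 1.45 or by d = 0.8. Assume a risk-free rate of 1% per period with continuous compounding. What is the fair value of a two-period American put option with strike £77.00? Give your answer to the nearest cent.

Risk-neutral probability p = (e^0.01 − 0.8)/(1.45 − 0.8) = 0.2101/0.6500 = 0.3232
Terminal stock prices: S_uu = 157.7, S_ud = 87, S_dd = 48
Terminal payoffs (K − S): max(-80.69, 0) = 0, max(-10, 0) = 0, max(29, 0) = 29
Node u (S = 108.8): continuation = e^(−0.01)·[0.3232·0.0000 + 0.6768·0.0000] = 0.0000; exercise value = 0.0000 ≤ continuation, so V_u = 0.0000
Node d (S = 60): continuation = e^(−0.01)·[0.3232·0.0000 + 0.6768·29.0000] = 19.4332; exercise value = 17.0000 ≤ continuation, so V_d = 19.4332
Node 0 (S = 75): continuation = e^(−0.01)·[0.3232·0.0000 + 0.6768·19.4332] = 13.0224; exercise value = 2.0000 ≤ continuation, so V_0 = 13.0224

£13.02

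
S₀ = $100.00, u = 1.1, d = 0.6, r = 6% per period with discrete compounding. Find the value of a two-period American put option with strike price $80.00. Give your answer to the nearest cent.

Risk-neutral probability p = (1 + 0.06 − 0.6)/(1.1 − 0.6) = 0.4600/0.5000 = 0.9200
Terminal stock prices: S_uu = 121, S_ud = 66, S_dd = 36
Terminal payoffs (K − S): max(-41, 0) = 0, max(14, 0) = 14, max(44, 0) = 44
Node u (S = 110): continuation = 1/1.06·[0.9200·0.0000 + 0.0800·14.0000] = 1.0566; exercise value = 0.0000 ≤ continuation, so V_u = 1.0566
Node d (S = 60): continuation = 1/1.06·[0.9200·14.0000 + 0.0800·44.0000] = 15.4717; exercise value = 20.0000 > continuation, so V_d = 20.0000 (exercise)
Node 0 (S = 100): continuation = 1/1.06·[0.9200·1.0566 + 0.0800·20.0000] = 2.4265; exercise value = 0.0000 ≤ continuation, so V_0 = 2.4265

$2.43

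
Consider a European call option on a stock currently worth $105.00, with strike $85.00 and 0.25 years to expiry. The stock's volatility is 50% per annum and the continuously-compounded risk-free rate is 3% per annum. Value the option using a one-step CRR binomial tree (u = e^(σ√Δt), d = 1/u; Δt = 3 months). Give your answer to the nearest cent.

$22.39

CRR parameters: u = e^(σ√Δt) = e^(0.5·√0.25) = 1.2840, d = 1/u = 0.7788
Per-period rate: rΔt = 0.03·0.25 = 0.0075, so R = e^0.0075 = 1.0075
Risk-neutral probability p = (e^0.0075 − 0.7788)/(1.2840 − 0.7788) = 0.2287/0.5052 = 0.4527
Terminal stock prices: S_u = 134.8, S_d = 81.77
Terminal payoffs (S − K): max(49.82, 0) = 49.82, max(-3.226, 0) = 0
Node 0 (S = 105): V_0 = e^(−0.0075)·[0.4527·49.8227 + 0.5473·0.0000] = 22.3874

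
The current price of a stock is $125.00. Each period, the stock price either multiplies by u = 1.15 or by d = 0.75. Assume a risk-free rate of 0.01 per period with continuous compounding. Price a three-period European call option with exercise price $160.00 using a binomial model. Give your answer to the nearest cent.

Risk-neutral probability p = (e^0.01 − 0.75)/(1.15 − 0.75) = 0.2601/0.4000 = 0.6501
Terminal stock prices: S_uuu = 190.1, S_uud = 124, S_udd = 80.86, S_ddd = 52.73
Terminal payoffs (S − K): max(30.11, 0) = 30.11, max(-36.02, 0) = 0, max(-79.14, 0) = 0, max(-107.3, 0) = 0
Node uu (S = 165.3): V_uu = e^(−0.01)·[0.6501·30.1094 + 0.3499·0.0000] = 19.3801
Node ud (S = 107.8): V_ud = e^(−0.01)·[0.6501·0.0000 + 0.3499·0.0000] = 0.0000
Node dd (S = 70.31): V_dd = e^(−0.01)·[0.6501·0.0000 + 0.3499·0.0000] = 0.0000
Node u (S = 143.8): V_u = e^(−0.01)·[0.6501·19.3801 + 0.3499·0.0000] = 12.4741
Node d (S = 93.75): V_d = e^(−0.01)·[0.6501·0.0000 + 0.3499·0.0000] = 0.0000
Node 0 (S = 125): V_0 = e^(−0.01)·[0.6501·12.4741 + 0.3499·0.0000] = 8.0291

$8.03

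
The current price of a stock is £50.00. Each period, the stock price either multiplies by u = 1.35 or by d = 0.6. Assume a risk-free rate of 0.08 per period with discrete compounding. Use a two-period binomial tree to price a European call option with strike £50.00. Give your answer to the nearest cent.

£14.44

Risk-neutral probability p = (1 + 0.08 − 0.6)/(1.35 − 0.6) = 0.4800/0.7500 = 0.6400
Terminal stock prices: S_uu = 91.13, S_ud = 40.5, S_dd = 18
Terminal payoffs (S − K): max(41.13, 0) = 41.13, max(-9.5, 0) = 0, max(-32, 0) = 0
Node u (S = 67.5): V_u = 1/1.08·[0.6400·41.1250 + 0.3600·0.0000] = 24.3704
Node d (S = 30): V_d = 1/1.08·[0.6400·0.0000 + 0.3600·0.0000] = 0.0000
Node 0 (S = 50): V_0 = 1/1.08·[0.6400·24.3704 + 0.3600·0.0000] = 14.4417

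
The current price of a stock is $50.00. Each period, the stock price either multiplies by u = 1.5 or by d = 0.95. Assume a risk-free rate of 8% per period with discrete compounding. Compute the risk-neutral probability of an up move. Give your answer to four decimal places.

Risk-neutral probability p = (1 + 0.08 − 0.95)/(1.5 − 0.95) = 0.1300/0.5500 = 0.2364

p = 0.2364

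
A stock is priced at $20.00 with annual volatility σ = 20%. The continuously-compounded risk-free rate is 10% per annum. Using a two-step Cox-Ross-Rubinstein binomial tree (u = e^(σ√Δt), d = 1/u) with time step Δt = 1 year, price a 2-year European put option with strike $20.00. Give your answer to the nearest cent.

CRR parameters: u = e^(σ√Δt) = e^(0.2·√1) = 1.2214, d = 1/u = 0.8187
Per-period rate: rΔt = 0.1·1 = 0.1, so R = e^0.1 = 1.1052
Risk-neutral probability p = (e^0.1 − 0.8187)/(1.2214 − 0.8187) = 0.2864/0.4027 = 0.7113
Terminal stock prices: S_uu = 29.84, S_ud = 20, S_dd = 13.41
Terminal payoffs (K − S): max(-9.836, 0) = 0, max(0, 0) = 0, max(6.594, 0) = 6.594
Node u (S = 24.43): V_u = e^(−0.1)·[0.7113·0.0000 + 0.2887·0.0000] = 0.0000
Node d (S = 16.37): V_d = e^(−0.1)·[0.7113·0.0000 + 0.2887·6.5936] = 1.7221
Node 0 (S = 20): V_0 = e^(−0.1)·[0.7113·0.0000 + 0.2887·1.7221] = 0.4498

$0.45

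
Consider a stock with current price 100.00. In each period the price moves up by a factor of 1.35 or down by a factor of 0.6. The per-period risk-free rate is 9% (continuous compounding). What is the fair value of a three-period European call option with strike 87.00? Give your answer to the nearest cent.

42.31

Risk-neutral probability p = (e^0.09 − 0.6)/(1.35 − 0.6) = 0.4942/0.7500 = 0.6589
Terminal stock prices: S_uuu = 246, S_uud = 109.4, S_udd = 48.6, S_ddd = 21.6
Terminal payoffs (S − K): max(159, 0) = 159, max(22.35, 0) = 22.35, max(-38.4, 0) = 0, max(-65.4, 0) = 0
Node uu (S = 182.3): V_uu = e^(−0.09)·[0.6589·159.0375 + 0.3411·22.3500] = 102.7380
Node ud (S = 81): V_ud = e^(−0.09)·[0.6589·22.3500 + 0.3411·0.0000] = 13.4589
Node dd (S = 36): V_dd = e^(−0.09)·[0.6589·0.0000 + 0.3411·0.0000] = 0.0000
Node u (S = 135): V_u = e^(−0.09)·[0.6589·102.7380 + 0.3411·13.4589] = 66.0633
Node d (S = 60): V_d = e^(−0.09)·[0.6589·13.4589 + 0.3411·0.0000] = 8.1048
Node 0 (S = 100): V_0 = e^(−0.09)·[0.6589·66.0633 + 0.3411·8.1048] = 42.3092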